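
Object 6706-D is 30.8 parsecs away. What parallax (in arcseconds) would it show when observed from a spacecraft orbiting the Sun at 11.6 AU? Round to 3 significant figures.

p (arcsec) = B (AU) / d (pc).
p = 11.6 / 30.8 = 0.37662 arcsec.

0.377 arcsec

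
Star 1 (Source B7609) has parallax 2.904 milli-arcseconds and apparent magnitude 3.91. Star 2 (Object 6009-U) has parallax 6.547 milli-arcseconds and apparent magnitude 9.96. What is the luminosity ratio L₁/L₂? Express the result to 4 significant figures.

L₁/L₂ = 1337

d₁ = 1/p₁ = 1/0.002904″ = 344.35 pc; d₂ = 1/p₂ = 1/0.006547″ = 152.74 pc.
M₁ = m₁ − 5 log₁₀ d₁ + 5 = 3.91 − 12.6850 + 5 = -3.7750.
M₂ = 9.96 − 10.9198 + 5 = 4.0402.
L₁/L₂ = 10^(0.4(M₂ − M₁)) = 10^(0.4 × 7.8152) = 10^3.12608 = 1336.8.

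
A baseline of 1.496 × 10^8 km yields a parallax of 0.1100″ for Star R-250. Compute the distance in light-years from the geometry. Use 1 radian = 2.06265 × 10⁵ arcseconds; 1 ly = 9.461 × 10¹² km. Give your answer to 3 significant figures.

θ = 0.1100″ = 0.1100/206265 = 5.3329 × 10^-7 rad.
d = B/θ = (1.496 × 10^8) / (5.3329 × 10^-7) = 2.8052 × 10^14 km = (2.8052 × 10^14) / (9.461 × 10^12) ly = 29.65 ly.

29.7 ly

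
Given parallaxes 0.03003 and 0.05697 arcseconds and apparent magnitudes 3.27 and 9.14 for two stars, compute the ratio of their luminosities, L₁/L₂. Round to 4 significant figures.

d₁ = 1/p₁ = 1/0.03003″ = 33.3 pc; d₂ = 1/p₂ = 1/0.05697″ = 17.553 pc.
M₁ = m₁ − 5 log₁₀ d₁ + 5 = 3.27 − 7.6122 + 5 = 0.6578.
M₂ = 9.14 − 6.2218 + 5 = 7.9182.
L₁/L₂ = 10^(0.4(M₂ − M₁)) = 10^(0.4 × 7.2604) = 10^2.90416 = 801.97.

L₁/L₂ = 802.0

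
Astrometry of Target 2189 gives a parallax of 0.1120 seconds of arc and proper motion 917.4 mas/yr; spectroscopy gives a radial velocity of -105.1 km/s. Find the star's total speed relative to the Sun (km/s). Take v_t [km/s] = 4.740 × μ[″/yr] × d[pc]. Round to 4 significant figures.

112.0 km/s

d = 1/p = 1/0.1120″ = 8.9286 pc.
μ = 917.4 mas/yr = 0.9174 ″/yr.
v_t = 4.740 μ d = 4.740 × 0.9174 × 8.9286 = 38.826 km/s.
v = √(v_r² + v_t²) = √((-105.1)² + 38.826²) = √12553.5 = 112.04 km/s.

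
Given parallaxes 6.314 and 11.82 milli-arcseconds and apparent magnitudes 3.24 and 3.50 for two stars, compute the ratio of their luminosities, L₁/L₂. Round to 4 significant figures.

d₁ = 1/p₁ = 1/0.006314″ = 158.38 pc; d₂ = 1/p₂ = 1/0.01182″ = 84.602 pc.
M₁ = m₁ − 5 log₁₀ d₁ + 5 = 3.24 − 10.9985 + 5 = -2.7585.
M₂ = 3.50 − 9.6369 + 5 = -1.1369.
L₁/L₂ = 10^(0.4(M₂ − M₁)) = 10^(0.4 × 1.6216) = 10^0.64864 = 4.4529.

L₁/L₂ = 4.453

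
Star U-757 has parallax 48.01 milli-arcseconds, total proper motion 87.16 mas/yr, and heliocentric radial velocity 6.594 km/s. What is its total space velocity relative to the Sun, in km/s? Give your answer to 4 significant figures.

10.84 km/s

d = 1/p = 1/0.04801″ = 20.829 pc.
μ = 87.16 mas/yr = 0.08716 ″/yr.
v_t = 4.740 μ d = 4.740 × 0.08716 × 20.829 = 8.6053 km/s.
v = √(v_r² + v_t²) = √(6.594² + 8.6053²) = √117.532 = 10.841 km/s.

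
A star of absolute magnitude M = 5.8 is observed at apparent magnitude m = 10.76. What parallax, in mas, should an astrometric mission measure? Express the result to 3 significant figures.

m − M = 10.76 − 5.8 = 4.96.
d = 10^((m−M)/5 + 1) = 10^1.992 = 98.175 pc.
p = 1/d = 1/98.175 = 0.010186 arcsec = 10.186 mas.

10.2 mas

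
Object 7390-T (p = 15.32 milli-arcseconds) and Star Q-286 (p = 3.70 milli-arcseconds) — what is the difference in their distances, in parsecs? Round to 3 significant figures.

205 pc

d_A = 1/0.01532″ = 65.274 pc; d_B = 1/0.003700″ = 270.27 pc.
|d_B − d_A| = |270.27 − 65.274| = 205 pc.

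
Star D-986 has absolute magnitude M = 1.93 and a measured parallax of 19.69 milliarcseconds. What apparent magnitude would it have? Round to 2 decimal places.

m = 5.46

d = 1/p = 1/0.01969″ = 50.787 pc.
m − M = 5 log₁₀ d − 5 = 5 log₁₀(50.787) − 5 = 8.5288 − 5 = 3.5288.
m = M + (m − M) = 1.93 + 3.5288 = 5.46.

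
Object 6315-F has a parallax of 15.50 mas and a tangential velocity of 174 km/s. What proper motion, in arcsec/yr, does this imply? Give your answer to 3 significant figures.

0.569 arcsec/yr

d = 1/p = 1/0.01550″ = 64.516 pc.
μ = v_t / (4.74 d) = 174 / (4.74 × 64.516) = 174 / 305.81 = 0.56898 ″/yr.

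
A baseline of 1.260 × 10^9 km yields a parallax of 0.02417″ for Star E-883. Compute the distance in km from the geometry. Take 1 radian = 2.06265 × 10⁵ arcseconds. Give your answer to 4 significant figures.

1.075 × 10^16 km

θ = 0.02417″ = 0.02417/206265 = 1.1718 × 10^-7 rad.
d = B/θ = (1.260 × 10^9) / (1.1718 × 10^-7) = 1.0753 × 10^16 km.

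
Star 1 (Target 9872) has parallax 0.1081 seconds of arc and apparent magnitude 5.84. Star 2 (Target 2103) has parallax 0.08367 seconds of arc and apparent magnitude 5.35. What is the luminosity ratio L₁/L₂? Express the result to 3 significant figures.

d₁ = 1/p₁ = 1/0.1081″ = 9.2507 pc; d₂ = 1/p₂ = 1/0.08367″ = 11.952 pc.
M₁ = m₁ − 5 log₁₀ d₁ + 5 = 5.84 − 4.8309 + 5 = 6.0091.
M₂ = 5.35 − 5.3872 + 5 = 4.9628.
L₁/L₂ = 10^(0.4(M₂ − M₁)) = 10^(0.4 × (-1.0463)) = 10^(-0.41852) = 0.38149.

L₁/L₂ = 0.381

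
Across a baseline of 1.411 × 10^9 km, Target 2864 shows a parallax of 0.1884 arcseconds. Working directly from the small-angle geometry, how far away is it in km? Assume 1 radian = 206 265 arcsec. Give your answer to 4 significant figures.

1.545 × 10^15 km

θ = 0.1884″ = 0.1884/206265 = 9.1339 × 10^-7 rad.
d = B/θ = (1.411 × 10^9) / (9.1339 × 10^-7) = 1.5448 × 10^15 km.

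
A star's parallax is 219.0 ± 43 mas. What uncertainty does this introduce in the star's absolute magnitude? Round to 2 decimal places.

σ_M = 0.43 mag

M = m − 5 log₁₀ d + 5 = m + 5 log₁₀ p + 5, so ∂M/∂p = 5/(p ln 10).
σ_M = (5/ln 10) · (σ_p/p) = 2.1715 × 43/219.0 = 2.1715 × 0.19635 = 0.42637.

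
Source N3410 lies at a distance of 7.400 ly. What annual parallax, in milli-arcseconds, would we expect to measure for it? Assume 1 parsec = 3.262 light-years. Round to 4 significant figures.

440.8 mas

d = 7.400 ly ÷ 3.262 = 2.2685 pc.
p = 1/d = 1/2.2685 = 0.44082 arcsec.
= 0.44082 × 1000 = 440.82 mas.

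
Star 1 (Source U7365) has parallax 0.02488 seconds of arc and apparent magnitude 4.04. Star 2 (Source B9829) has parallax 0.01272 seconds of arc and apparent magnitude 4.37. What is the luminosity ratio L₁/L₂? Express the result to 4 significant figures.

d₁ = 1/p₁ = 1/0.02488″ = 40.193 pc; d₂ = 1/p₂ = 1/0.01272″ = 78.616 pc.
M₁ = m₁ − 5 log₁₀ d₁ + 5 = 4.04 − 8.0208 + 5 = 1.0192.
M₂ = 4.37 − 9.4776 + 5 = -0.1076.
L₁/L₂ = 10^(0.4(M₂ − M₁)) = 10^(0.4 × (-1.1268)) = 10^(-0.45072) = 0.35423.

L₁/L₂ = 0.3542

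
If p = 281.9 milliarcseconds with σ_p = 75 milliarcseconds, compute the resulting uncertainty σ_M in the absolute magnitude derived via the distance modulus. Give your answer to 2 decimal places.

σ_M = 0.58 mag

M = m − 5 log₁₀ d + 5 = m + 5 log₁₀ p + 5, so ∂M/∂p = 5/(p ln 10).
σ_M = (5/ln 10) · (σ_p/p) = 2.1715 × 75/281.9 = 2.1715 × 0.26605 = 0.57773.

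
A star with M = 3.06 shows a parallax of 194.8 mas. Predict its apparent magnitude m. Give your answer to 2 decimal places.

d = 1/p = 1/0.1948″ = 5.1335 pc.
m − M = 5 log₁₀ d − 5 = 5 log₁₀(5.1335) − 5 = 3.5521 − 5 = -1.4479.
m = M + (m − M) = 3.06 + (-1.4479) = 1.61.

m = 1.61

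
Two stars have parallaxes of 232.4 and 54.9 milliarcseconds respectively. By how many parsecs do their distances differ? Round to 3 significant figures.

d_A = 1/0.2324″ = 4.3029 pc; d_B = 1/0.05490″ = 18.215 pc.
|d_B − d_A| = |18.215 − 4.3029| = 13.912 pc.

13.9 pc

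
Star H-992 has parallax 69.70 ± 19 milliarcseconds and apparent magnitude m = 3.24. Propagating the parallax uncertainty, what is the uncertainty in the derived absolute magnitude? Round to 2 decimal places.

σ_M = 0.59 mag

M = m − 5 log₁₀ d + 5 = m + 5 log₁₀ p + 5, so ∂M/∂p = 5/(p ln 10).
σ_M = (5/ln 10) · (σ_p/p) = 2.1715 × 19/69.70 = 2.1715 × 0.2726 = 0.59195.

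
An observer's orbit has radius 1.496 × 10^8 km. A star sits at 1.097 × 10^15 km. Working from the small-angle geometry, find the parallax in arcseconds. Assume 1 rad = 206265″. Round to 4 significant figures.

0.02813 arcsec

θ ≈ B/d = (1.496 × 10^8) / (1.097 × 10^15) = 1.3637 × 10^-7 rad.
In arcseconds: 1.3637 × 10^-7 × 206265 = 0.028128″.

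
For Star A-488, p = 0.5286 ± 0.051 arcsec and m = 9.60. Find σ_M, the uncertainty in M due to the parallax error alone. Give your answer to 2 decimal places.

M = m − 5 log₁₀ d + 5 = m + 5 log₁₀ p + 5, so ∂M/∂p = 5/(p ln 10).
σ_M = (5/ln 10) · (σ_p/p) = 2.1715 × 0.051/0.5286 = 2.1715 × 0.096481 = 0.20951.

σ_M = 0.21 mag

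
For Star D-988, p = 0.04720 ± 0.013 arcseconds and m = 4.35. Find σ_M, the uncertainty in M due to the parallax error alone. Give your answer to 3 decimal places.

M = m − 5 log₁₀ d + 5 = m + 5 log₁₀ p + 5, so ∂M/∂p = 5/(p ln 10).
σ_M = (5/ln 10) · (σ_p/p) = 2.1715 × 0.013/0.04720 = 2.1715 × 0.27542 = 0.59807.

σ_M = 0.598 mag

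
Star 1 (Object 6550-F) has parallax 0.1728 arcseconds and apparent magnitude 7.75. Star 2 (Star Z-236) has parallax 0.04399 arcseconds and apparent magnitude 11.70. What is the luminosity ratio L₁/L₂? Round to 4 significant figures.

L₁/L₂ = 2.464

d₁ = 1/p₁ = 1/0.1728″ = 5.787 pc; d₂ = 1/p₂ = 1/0.04399″ = 22.732 pc.
M₁ = m₁ − 5 log₁₀ d₁ + 5 = 7.75 − 3.8123 + 5 = 8.9377.
M₂ = 11.70 − 6.7832 + 5 = 9.9168.
L₁/L₂ = 10^(0.4(M₂ − M₁)) = 10^(0.4 × 0.9791) = 10^0.39164 = 2.464.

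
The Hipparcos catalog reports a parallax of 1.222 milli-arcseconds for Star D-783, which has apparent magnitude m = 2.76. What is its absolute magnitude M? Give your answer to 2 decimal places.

M = -6.80

d = 1/p = 1/0.001222″ = 818.33 pc.
m − M = 5 log₁₀(818.33) − 5 = 14.5646 − 5 = 9.5646.
M = m − (m − M) = 2.76 − 9.5646 = -6.80.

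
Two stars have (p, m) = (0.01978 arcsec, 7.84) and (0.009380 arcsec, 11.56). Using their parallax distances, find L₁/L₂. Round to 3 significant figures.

L₁/L₂ = 6.92

d₁ = 1/p₁ = 1/0.01978″ = 50.556 pc; d₂ = 1/p₂ = 1/0.009380″ = 106.61 pc.
M₁ = m₁ − 5 log₁₀ d₁ + 5 = 7.84 − 8.5189 + 5 = 4.3211.
M₂ = 11.56 − 10.1390 + 5 = 6.4210.
L₁/L₂ = 10^(0.4(M₂ − M₁)) = 10^(0.4 × 2.0999) = 10^0.83996 = 6.9177.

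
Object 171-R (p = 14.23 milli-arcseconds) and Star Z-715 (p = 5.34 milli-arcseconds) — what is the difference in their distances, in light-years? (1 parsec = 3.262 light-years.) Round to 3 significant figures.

d_A = 1/0.01423″ = 70.274 pc; d_B = 1/0.005340″ = 187.27 pc.
|d_B − d_A| = |187.27 − 70.274| = 117 pc = 117 × 3.262 ly = 381.65 ly.

382 ly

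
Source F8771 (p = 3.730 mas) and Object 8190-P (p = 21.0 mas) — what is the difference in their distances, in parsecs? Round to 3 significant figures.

220 pc

d_A = 1/0.003730″ = 268.1 pc; d_B = 1/0.02100″ = 47.619 pc.
|d_B − d_A| = |47.619 − 268.1| = 220.48 pc.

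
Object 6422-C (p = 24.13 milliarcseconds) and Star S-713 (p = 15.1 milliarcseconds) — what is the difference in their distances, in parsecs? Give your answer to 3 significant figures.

24.8 pc

d_A = 1/0.02413″ = 41.442 pc; d_B = 1/0.01510″ = 66.225 pc.
|d_B − d_A| = |66.225 − 41.442| = 24.783 pc.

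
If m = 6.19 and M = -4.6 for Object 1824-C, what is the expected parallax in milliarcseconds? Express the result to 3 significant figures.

m − M = 6.19 − (-4.6) = 10.79.
d = 10^((m−M)/5 + 1) = 10^3.158 = 1438.8 pc.
p = 1/d = 1/1438.8 = 0.00069502 arcsec = 0.69502 mas.

0.695 mas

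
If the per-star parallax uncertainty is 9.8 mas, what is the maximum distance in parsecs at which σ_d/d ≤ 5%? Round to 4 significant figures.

5.102 pc

σ_d/d = σ_p/p, so the condition is σ_p/p ≤ 0.05, i.e. p ≥ σ_p/0.05.
p_min = 9.8/0.05 = 196 mas = 0.196 arcsec.
d_max = 1/p_min = 1/0.196 = 5.102 pc.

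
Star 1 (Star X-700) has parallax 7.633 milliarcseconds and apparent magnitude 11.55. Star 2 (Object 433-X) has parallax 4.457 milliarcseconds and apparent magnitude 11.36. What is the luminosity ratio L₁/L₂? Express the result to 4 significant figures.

L₁/L₂ = 0.2862

d₁ = 1/p₁ = 1/0.007633″ = 131.01 pc; d₂ = 1/p₂ = 1/0.004457″ = 224.37 pc.
M₁ = m₁ − 5 log₁₀ d₁ + 5 = 11.55 − 10.5865 + 5 = 5.9635.
M₂ = 11.36 − 11.7548 + 5 = 4.6052.
L₁/L₂ = 10^(0.4(M₂ − M₁)) = 10^(0.4 × (-1.3583)) = 10^(-0.54332) = 0.28621.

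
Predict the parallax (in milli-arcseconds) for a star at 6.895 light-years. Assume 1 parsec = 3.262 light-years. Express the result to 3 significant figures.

d = 6.895 ly ÷ 3.262 = 2.1137 pc.
p = 1/d = 1/2.1137 = 0.4731 arcsec.
= 0.4731 × 1000 = 473.1 mas.

473 mas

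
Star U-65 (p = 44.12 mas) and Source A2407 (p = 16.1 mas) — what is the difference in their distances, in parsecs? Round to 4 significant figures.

39.45 pc

d_A = 1/0.04412″ = 22.665 pc; d_B = 1/0.01610″ = 62.112 pc.
|d_B − d_A| = |62.112 − 22.665| = 39.447 pc.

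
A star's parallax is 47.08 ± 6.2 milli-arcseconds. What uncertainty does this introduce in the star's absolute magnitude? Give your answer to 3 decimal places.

σ_M = 0.286 mag

M = m − 5 log₁₀ d + 5 = m + 5 log₁₀ p + 5, so ∂M/∂p = 5/(p ln 10).
σ_M = (5/ln 10) · (σ_p/p) = 2.1715 × 6.2/47.08 = 2.1715 × 0.13169 = 0.28596.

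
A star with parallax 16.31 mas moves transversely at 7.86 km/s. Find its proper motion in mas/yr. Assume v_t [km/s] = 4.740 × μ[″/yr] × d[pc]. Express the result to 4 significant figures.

d = 1/p = 1/0.01631″ = 61.312 pc.
μ = v_t / (4.74 d) = 7.86 / (4.74 × 61.312) = 7.86 / 290.62 = 0.027046 ″/yr = 27.046 mas/yr.

27.05 mas/yr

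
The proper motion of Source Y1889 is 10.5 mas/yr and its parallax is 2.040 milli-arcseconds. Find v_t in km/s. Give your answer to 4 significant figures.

24.40 km/s

d = 1/p = 1/0.002040″ = 490.2 pc.
μ = 10.5 mas/yr = 0.0105 ″/yr.
v_t = 4.74 × μ × d = 4.74 × 0.0105 × 490.2 = 24.397 km/s.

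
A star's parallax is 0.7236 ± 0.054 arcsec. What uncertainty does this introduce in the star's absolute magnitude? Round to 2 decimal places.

σ_M = 0.16 mag

M = m − 5 log₁₀ d + 5 = m + 5 log₁₀ p + 5, so ∂M/∂p = 5/(p ln 10).
σ_M = (5/ln 10) · (σ_p/p) = 2.1715 × 0.054/0.7236 = 2.1715 × 0.074627 = 0.16205.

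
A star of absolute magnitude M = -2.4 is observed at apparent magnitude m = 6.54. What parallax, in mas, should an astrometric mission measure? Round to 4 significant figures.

m − M = 6.54 − (-2.4) = 8.94.
d = 10^((m−M)/5 + 1) = 10^2.788 = 613.76 pc.
p = 1/d = 1/613.76 = 0.0016293 arcsec = 1.6293 mas.

1.629 mas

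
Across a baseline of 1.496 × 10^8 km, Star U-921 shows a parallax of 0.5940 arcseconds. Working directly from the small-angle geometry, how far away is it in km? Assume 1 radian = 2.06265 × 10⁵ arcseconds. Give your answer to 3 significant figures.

θ = 0.5940″ = 0.5940/206265 = 2.8798 × 10^-6 rad.
d = B/θ = (1.496 × 10^8) / (2.8798 × 10^-6) = 5.1948 × 10^13 km.

5.19 × 10^13 km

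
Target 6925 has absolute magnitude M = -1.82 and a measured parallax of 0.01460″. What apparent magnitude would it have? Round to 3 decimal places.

m = 2.358

d = 1/p = 1/0.01460″ = 68.493 pc.
m − M = 5 log₁₀ d − 5 = 5 log₁₀(68.493) − 5 = 9.1782 − 5 = 4.1782.
m = M + (m − M) = -1.82 + 4.1782 = 2.358.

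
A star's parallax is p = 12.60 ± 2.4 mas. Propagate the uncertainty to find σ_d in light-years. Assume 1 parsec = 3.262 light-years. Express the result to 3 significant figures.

49.3 ly

d = 1/p, so σ_d = σ_p / p².
σ_d = 0.00240 / (0.01260)² = 0.00240 / 0.00015876 = 15.117 pc = 15.117 × 3.262 ly = 49.312 ly.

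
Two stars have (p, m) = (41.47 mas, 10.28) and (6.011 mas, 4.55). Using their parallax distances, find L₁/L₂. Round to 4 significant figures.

d₁ = 1/p₁ = 1/0.04147″ = 24.114 pc; d₂ = 1/p₂ = 1/0.006011″ = 166.36 pc.
M₁ = m₁ − 5 log₁₀ d₁ + 5 = 10.28 − 6.9113 + 5 = 8.3687.
M₂ = 4.55 − 11.1052 + 5 = -1.5552.
L₁/L₂ = 10^(0.4(M₂ − M₁)) = 10^(0.4 × (-9.9239)) = 10^(-3.96956) = 0.00010726.

L₁/L₂ = 0.0001073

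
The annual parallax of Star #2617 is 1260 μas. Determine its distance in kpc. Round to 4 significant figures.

p = 1260 μas = 0.001260 arcsec.
d = 1/p = 1/0.001260 = 793.65 pc.
= 0.79365 kpc.

0.7937 kpc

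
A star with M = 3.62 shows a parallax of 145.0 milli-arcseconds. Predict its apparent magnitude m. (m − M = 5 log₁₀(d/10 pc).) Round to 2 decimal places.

d = 1/p = 1/0.1450″ = 6.8966 pc.
m − M = 5 log₁₀ d − 5 = 5 log₁₀(6.8966) − 5 = 4.1932 − 5 = -0.8068.
m = M + (m − M) = 3.62 + (-0.8068) = 2.81.

m = 2.81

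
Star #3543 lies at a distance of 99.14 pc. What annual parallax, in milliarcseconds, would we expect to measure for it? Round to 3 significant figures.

10.1 mas

p = 1/d = 1/99.14 = 0.010087 arcsec.
= 0.010087 × 1000 = 10.087 mas.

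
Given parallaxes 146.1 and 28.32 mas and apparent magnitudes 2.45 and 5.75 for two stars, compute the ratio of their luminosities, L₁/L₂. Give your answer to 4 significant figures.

L₁/L₂ = 0.7850

d₁ = 1/p₁ = 1/0.1461″ = 6.8446 pc; d₂ = 1/p₂ = 1/0.02832″ = 35.311 pc.
M₁ = m₁ − 5 log₁₀ d₁ + 5 = 2.45 − 4.1767 + 5 = 3.2733.
M₂ = 5.75 − 7.7396 + 5 = 3.0104.
L₁/L₂ = 10^(0.4(M₂ − M₁)) = 10^(0.4 × (-0.2629)) = 10^(-0.10516) = 0.78495.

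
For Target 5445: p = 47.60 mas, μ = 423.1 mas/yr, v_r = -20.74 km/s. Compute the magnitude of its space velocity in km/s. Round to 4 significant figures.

d = 1/p = 1/0.04760″ = 21.008 pc.
μ = 423.1 mas/yr = 0.4231 ″/yr.
v_t = 4.740 μ d = 4.740 × 0.4231 × 21.008 = 42.131 km/s.
v = √(v_r² + v_t²) = √((-20.74)² + 42.131²) = √2205.17 = 46.959 km/s.

46.96 km/s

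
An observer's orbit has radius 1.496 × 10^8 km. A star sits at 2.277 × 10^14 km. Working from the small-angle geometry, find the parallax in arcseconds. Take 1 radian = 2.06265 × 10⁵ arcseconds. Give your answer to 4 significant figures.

θ ≈ B/d = (1.496 × 10^8) / (2.277 × 10^14) = 6.5700 × 10^-7 rad.
In arcseconds: 6.5700 × 10^-7 × 206265 = 0.13552″.

0.1355 arcsec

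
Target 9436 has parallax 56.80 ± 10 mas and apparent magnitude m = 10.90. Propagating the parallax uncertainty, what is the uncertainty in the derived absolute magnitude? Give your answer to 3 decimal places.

σ_M = 0.382 mag

M = m − 5 log₁₀ d + 5 = m + 5 log₁₀ p + 5, so ∂M/∂p = 5/(p ln 10).
σ_M = (5/ln 10) · (σ_p/p) = 2.1715 × 10/56.80 = 2.1715 × 0.17606 = 0.38231.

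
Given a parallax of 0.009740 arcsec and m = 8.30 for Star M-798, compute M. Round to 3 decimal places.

d = 1/p = 1/0.009740″ = 102.67 pc.
m − M = 5 log₁₀(102.67) − 5 = 10.0572 − 5 = 5.0572.
M = m − (m − M) = 8.30 − 5.0572 = 3.243.

M = 3.243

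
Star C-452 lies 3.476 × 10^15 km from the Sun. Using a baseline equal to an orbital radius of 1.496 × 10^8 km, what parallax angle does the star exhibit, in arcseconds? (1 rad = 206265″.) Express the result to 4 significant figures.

0.008877 arcsec

θ ≈ B/d = (1.496 × 10^8) / (3.476 × 10^15) = 4.3038 × 10^-8 rad.
In arcseconds: 4.3038 × 10^-8 × 206265 = 0.0088772″.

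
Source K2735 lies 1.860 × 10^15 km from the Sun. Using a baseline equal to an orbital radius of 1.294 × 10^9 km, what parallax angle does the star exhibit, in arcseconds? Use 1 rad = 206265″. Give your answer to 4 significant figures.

θ ≈ B/d = (1.294 × 10^9) / (1.860 × 10^15) = 6.9570 × 10^-7 rad.
In arcseconds: 6.9570 × 10^-7 × 206265 = 0.1435″.

0.1435 arcsec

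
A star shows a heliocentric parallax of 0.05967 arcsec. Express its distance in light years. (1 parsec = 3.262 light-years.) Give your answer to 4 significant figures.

54.67 light years

d = 1/p = 1/0.05967 = 16.759 pc.
In light-years: 16.759 × 3.262 = 54.668 ly.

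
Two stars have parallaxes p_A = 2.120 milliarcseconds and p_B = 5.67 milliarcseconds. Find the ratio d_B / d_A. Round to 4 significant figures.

Since d = 1/p, d_B/d_A = p_A/p_B.
= 2.120 / 5.67 = 0.3739.

0.3739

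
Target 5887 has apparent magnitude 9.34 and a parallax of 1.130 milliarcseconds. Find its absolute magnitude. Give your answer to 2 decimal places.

M = -0.39

d = 1/p = 1/0.001130″ = 884.96 pc.
m − M = 5 log₁₀(884.96) − 5 = 14.7346 − 5 = 9.7346.
M = m − (m − M) = 9.34 − 9.7346 = -0.39.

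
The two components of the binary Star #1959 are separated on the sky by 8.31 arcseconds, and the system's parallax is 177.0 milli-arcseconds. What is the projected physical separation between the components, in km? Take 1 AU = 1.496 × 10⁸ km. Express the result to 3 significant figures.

d = 1/p = 1/0.1770″ = 5.6497 pc.
At distance d (pc), an angle of θ arcsec spans θ·d AU: s = 8.31 × 5.6497 = 46.949 AU.
= 46.949 × 1.496 × 10⁸ km = 7.0236 × 10^9 km.

7.02 × 10^9 km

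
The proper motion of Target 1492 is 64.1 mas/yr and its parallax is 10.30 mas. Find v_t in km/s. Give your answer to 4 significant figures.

d = 1/p = 1/0.01030″ = 97.087 pc.
μ = 64.1 mas/yr = 0.0641 ″/yr.
v_t = 4.74 × μ × d = 4.74 × 0.0641 × 97.087 = 29.498 km/s.

29.50 km/s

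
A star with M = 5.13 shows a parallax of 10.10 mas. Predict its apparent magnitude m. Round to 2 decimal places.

m = 10.11

d = 1/p = 1/0.01010″ = 99.01 pc.
m − M = 5 log₁₀ d − 5 = 5 log₁₀(99.01) − 5 = 9.9784 − 5 = 4.9784.
m = M + (m − M) = 5.13 + 4.9784 = 10.11.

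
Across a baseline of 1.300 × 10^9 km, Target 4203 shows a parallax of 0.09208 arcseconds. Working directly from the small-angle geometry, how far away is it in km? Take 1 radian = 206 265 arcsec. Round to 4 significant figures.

2.912 × 10^15 km

θ = 0.09208″ = 0.09208/206265 = 4.4642 × 10^-7 rad.
d = B/θ = (1.300 × 10^9) / (4.4642 × 10^-7) = 2.9121 × 10^15 km.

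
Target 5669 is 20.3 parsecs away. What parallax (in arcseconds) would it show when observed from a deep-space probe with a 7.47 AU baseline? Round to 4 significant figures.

p (arcsec) = B (AU) / d (pc).
p = 7.47 / 20.3 = 0.36798 arcsec.

0.3680 arcsec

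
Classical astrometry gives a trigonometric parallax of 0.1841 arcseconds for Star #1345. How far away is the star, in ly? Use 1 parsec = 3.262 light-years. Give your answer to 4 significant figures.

d = 1/p = 1/0.1841 = 5.4318 pc.
In light-years: 5.4318 × 3.262 = 17.719 ly.

17.72 ly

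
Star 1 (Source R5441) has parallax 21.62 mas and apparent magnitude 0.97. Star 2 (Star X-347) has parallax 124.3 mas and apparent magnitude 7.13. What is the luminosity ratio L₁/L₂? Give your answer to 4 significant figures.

L₁/L₂ = 9621

d₁ = 1/p₁ = 1/0.02162″ = 46.253 pc; d₂ = 1/p₂ = 1/0.1243″ = 8.0451 pc.
M₁ = m₁ − 5 log₁₀ d₁ + 5 = 0.97 − 8.3257 + 5 = -2.3557.
M₂ = 7.13 − 4.5277 + 5 = 7.6023.
L₁/L₂ = 10^(0.4(M₂ − M₁)) = 10^(0.4 × 9.9580) = 10^3.98320 = 9620.6.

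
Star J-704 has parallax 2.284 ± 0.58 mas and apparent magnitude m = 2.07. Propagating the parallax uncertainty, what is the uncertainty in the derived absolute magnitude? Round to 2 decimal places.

σ_M = 0.55 mag

M = m − 5 log₁₀ d + 5 = m + 5 log₁₀ p + 5, so ∂M/∂p = 5/(p ln 10).
σ_M = (5/ln 10) · (σ_p/p) = 2.1715 × 0.58/2.284 = 2.1715 × 0.25394 = 0.55143.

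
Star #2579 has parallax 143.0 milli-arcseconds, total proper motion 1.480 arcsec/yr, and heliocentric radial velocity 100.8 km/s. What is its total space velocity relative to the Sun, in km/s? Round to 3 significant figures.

112 km/s

d = 1/p = 1/0.1430″ = 6.993 pc.
v_t = 4.740 μ d = 4.740 × 1.480 × 6.993 = 49.057 km/s.
v = √(v_r² + v_t²) = √(100.8² + 49.057²) = √12567.2 = 112.1 km/s.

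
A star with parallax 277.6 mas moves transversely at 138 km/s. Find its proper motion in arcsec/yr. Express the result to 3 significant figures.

8.08 arcsec/yr

d = 1/p = 1/0.2776″ = 3.6023 pc.
μ = v_t / (4.74 d) = 138 / (4.74 × 3.6023) = 138 / 17.075 = 8.082 ″/yr.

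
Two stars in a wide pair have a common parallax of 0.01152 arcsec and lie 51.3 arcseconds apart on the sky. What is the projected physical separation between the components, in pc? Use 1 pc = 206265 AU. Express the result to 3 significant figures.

0.0216 pc

d = 1/p = 1/0.01152″ = 86.806 pc.
At distance d (pc), an angle of θ arcsec spans θ·d AU: s = 51.3 × 86.806 = 4453.1 AU.
= 4453.1 / 206265 = 0.021589 pc.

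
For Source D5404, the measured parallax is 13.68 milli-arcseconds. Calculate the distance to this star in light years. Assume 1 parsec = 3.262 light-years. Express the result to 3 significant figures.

238 light years

p = 13.68 milli-arcseconds = 0.01368 arcsec.
d = 1/p = 1/0.01368 = 73.099 pc.
In light-years: 73.099 × 3.262 = 238.45 ly.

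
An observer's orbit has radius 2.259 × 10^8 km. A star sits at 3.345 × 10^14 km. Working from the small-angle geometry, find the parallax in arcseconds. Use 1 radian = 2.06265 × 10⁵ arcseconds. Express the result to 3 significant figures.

θ ≈ B/d = (2.259 × 10^8) / (3.345 × 10^14) = 6.7534 × 10^-7 rad.
In arcseconds: 6.7534 × 10^-7 × 206265 = 0.1393″.

0.139 arcsec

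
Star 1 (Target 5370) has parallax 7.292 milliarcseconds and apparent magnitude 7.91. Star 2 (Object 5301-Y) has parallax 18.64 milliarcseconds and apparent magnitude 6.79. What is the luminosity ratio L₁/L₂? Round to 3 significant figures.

L₁/L₂ = 2.33

d₁ = 1/p₁ = 1/0.007292″ = 137.14 pc; d₂ = 1/p₂ = 1/0.01864″ = 53.648 pc.
M₁ = m₁ − 5 log₁₀ d₁ + 5 = 7.91 − 10.6858 + 5 = 2.2242.
M₂ = 6.79 − 8.6478 + 5 = 3.1422.
L₁/L₂ = 10^(0.4(M₂ − M₁)) = 10^(0.4 × 0.9180) = 10^0.36720 = 2.3292.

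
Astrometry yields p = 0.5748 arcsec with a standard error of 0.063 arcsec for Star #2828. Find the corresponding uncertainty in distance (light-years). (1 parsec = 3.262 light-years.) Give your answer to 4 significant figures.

0.6220 ly

d = 1/p, so σ_d = σ_p / p².
σ_d = 0.0630 / (0.5748)² = 0.0630 / 0.3304 = 0.19068 pc = 0.19068 × 3.262 ly = 0.622 ly.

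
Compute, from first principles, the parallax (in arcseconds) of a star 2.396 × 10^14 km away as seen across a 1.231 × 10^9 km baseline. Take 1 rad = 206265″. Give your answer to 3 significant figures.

θ ≈ B/d = (1.231 × 10^9) / (2.396 × 10^14) = 5.1377 × 10^-6 rad.
In arcseconds: 5.1377 × 10^-6 × 206265 = 1.0597″.

1.06 arcsec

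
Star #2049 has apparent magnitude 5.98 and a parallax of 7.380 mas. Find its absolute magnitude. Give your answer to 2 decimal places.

d = 1/p = 1/0.007380″ = 135.5 pc.
m − M = 5 log₁₀(135.5) − 5 = 10.6597 − 5 = 5.6597.
M = m − (m − M) = 5.98 − 5.6597 = 0.32.

M = 0.32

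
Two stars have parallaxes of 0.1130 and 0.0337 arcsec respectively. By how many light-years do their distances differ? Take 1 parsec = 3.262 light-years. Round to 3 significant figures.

d_A = 1/0.1130″ = 8.8496 pc; d_B = 1/0.03370″ = 29.674 pc.
|d_B − d_A| = |29.674 − 8.8496| = 20.824 pc = 20.824 × 3.262 ly = 67.928 ly.

67.9 ly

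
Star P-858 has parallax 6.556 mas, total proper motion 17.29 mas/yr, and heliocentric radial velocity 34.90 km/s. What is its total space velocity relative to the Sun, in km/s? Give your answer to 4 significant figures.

37.07 km/s

d = 1/p = 1/0.006556″ = 152.53 pc.
μ = 17.29 mas/yr = 0.01729 ″/yr.
v_t = 4.740 μ d = 4.740 × 0.01729 × 152.53 = 12.501 km/s.
v = √(v_r² + v_t²) = √(34.90² + 12.501²) = √1374.29 = 37.071 km/s.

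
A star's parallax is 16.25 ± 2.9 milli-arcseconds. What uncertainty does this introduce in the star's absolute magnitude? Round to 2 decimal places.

σ_M = 0.39 mag

M = m − 5 log₁₀ d + 5 = m + 5 log₁₀ p + 5, so ∂M/∂p = 5/(p ln 10).
σ_M = (5/ln 10) · (σ_p/p) = 2.1715 × 2.9/16.25 = 2.1715 × 0.17846 = 0.38753.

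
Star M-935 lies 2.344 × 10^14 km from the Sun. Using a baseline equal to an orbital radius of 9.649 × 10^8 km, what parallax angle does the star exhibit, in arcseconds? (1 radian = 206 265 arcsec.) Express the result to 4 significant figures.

θ ≈ B/d = (9.649 × 10^8) / (2.344 × 10^14) = 4.1165 × 10^-6 rad.
In arcseconds: 4.1165 × 10^-6 × 206265 = 0.84909″.

0.8491 arcsec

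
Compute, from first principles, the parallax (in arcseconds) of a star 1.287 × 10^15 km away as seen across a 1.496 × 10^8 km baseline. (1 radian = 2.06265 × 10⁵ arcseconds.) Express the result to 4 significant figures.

0.02398 arcsec

θ ≈ B/d = (1.496 × 10^8) / (1.287 × 10^15) = 1.1624 × 10^-7 rad.
In arcseconds: 1.1624 × 10^-7 × 206265 = 0.023976″.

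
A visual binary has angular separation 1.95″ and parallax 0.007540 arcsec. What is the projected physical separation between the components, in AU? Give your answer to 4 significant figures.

d = 1/p = 1/0.007540″ = 132.63 pc.
At distance d (pc), an angle of θ arcsec spans θ·d AU: s = 1.95 × 132.63 = 258.63 AU.

258.6 AU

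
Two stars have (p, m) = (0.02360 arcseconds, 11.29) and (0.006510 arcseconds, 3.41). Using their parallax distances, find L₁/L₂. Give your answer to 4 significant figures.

d₁ = 1/p₁ = 1/0.02360″ = 42.373 pc; d₂ = 1/p₂ = 1/0.006510″ = 153.61 pc.
M₁ = m₁ − 5 log₁₀ d₁ + 5 = 11.29 − 8.1354 + 5 = 8.1546.
M₂ = 3.41 − 10.9321 + 5 = -2.5221.
L₁/L₂ = 10^(0.4(M₂ − M₁)) = 10^(0.4 × (-10.6767)) = 10^(-4.27068) = 0.000053619.

L₁/L₂ = 5.362 × 10^-5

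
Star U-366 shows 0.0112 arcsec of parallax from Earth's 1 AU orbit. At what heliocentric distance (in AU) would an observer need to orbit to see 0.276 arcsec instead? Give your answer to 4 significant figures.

24.64 AU

Parallax scales linearly with baseline: p ∝ B, so B = p_target / p_Earth × 1 AU.
B = 0.276 / 0.0112 = 24.643 AU.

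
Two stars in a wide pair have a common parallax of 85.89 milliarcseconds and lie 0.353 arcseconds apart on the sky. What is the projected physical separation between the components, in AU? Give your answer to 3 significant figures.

4.11 AU

d = 1/p = 1/0.08589″ = 11.643 pc.
At distance d (pc), an angle of θ arcsec spans θ·d AU: s = 0.353 × 11.643 = 4.11 AU.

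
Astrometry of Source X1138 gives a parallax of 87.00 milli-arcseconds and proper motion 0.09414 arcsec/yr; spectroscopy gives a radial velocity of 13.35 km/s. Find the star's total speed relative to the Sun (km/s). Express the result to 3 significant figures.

14.3 km/s

d = 1/p = 1/0.08700″ = 11.494 pc.
v_t = 4.740 μ d = 4.740 × 0.09414 × 11.494 = 5.1289 km/s.
v = √(v_r² + v_t²) = √(13.35² + 5.1289²) = √204.528 = 14.301 km/s.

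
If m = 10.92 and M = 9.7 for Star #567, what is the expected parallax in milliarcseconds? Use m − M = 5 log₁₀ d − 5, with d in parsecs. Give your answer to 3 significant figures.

m − M = 10.92 − 9.7 = 1.22.
d = 10^((m−M)/5 + 1) = 10^1.244 = 17.539 pc.
p = 1/d = 1/17.539 = 0.057016 arcsec = 57.016 mas.

57.0 mas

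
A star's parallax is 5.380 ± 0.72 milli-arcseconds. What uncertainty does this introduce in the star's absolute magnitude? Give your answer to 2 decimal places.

M = m − 5 log₁₀ d + 5 = m + 5 log₁₀ p + 5, so ∂M/∂p = 5/(p ln 10).
σ_M = (5/ln 10) · (σ_p/p) = 2.1715 × 0.72/5.380 = 2.1715 × 0.13383 = 0.29061.

σ_M = 0.29 mag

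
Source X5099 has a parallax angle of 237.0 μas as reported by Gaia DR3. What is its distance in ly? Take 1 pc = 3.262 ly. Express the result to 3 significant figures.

13800 ly

p = 237.0 μas = 0.0002370 arcsec.
d = 1/p = 1/0.0002370 = 4219.4 pc.
In light-years: 4219.4 × 3.262 = 13764 ly.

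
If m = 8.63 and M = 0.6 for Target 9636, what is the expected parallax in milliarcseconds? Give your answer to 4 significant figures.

m − M = 8.63 − 0.6 = 8.03.
d = 10^((m−M)/5 + 1) = 10^2.606 = 403.65 pc.
p = 1/d = 1/403.65 = 0.0024774 arcsec = 2.4774 mas.

2.477 mas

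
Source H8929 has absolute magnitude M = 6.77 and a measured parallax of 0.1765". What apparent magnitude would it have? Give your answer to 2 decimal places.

d = 1/p = 1/0.1765″ = 5.6657 pc.
m − M = 5 log₁₀ d − 5 = 5 log₁₀(5.6657) − 5 = 3.7663 − 5 = -1.2337.
m = M + (m − M) = 6.77 + (-1.2337) = 5.54.

m = 5.54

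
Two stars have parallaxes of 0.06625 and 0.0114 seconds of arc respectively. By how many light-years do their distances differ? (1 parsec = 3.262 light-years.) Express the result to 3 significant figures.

237 ly

d_A = 1/0.06625″ = 15.094 pc; d_B = 1/0.01140″ = 87.719 pc.
|d_B − d_A| = |87.719 − 15.094| = 72.625 pc = 72.625 × 3.262 ly = 236.9 ly.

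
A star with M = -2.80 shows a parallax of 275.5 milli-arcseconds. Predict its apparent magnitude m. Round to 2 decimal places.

d = 1/p = 1/0.2755″ = 3.6298 pc.
m − M = 5 log₁₀ d − 5 = 5 log₁₀(3.6298) − 5 = 2.7994 − 5 = -2.2006.
m = M + (m − M) = -2.80 + (-2.2006) = -5.00.

m = -5.00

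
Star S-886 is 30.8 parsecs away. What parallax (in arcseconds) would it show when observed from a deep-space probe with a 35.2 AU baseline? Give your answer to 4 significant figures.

p (arcsec) = B (AU) / d (pc).
p = 35.2 / 30.8 = 1.1429 arcsec.

1.143 arcsec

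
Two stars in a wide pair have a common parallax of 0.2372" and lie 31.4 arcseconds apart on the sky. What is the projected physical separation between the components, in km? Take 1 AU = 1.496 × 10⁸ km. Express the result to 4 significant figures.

d = 1/p = 1/0.2372″ = 4.2159 pc.
At distance d (pc), an angle of θ arcsec spans θ·d AU: s = 31.4 × 4.2159 = 132.38 AU.
= 132.38 × 1.496 × 10⁸ km = 1.9804 × 10^10 km.

1.980 × 10^10 km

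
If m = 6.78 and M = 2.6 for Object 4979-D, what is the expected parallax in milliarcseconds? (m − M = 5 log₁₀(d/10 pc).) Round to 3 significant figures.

m − M = 6.78 − 2.6 = 4.18.
d = 10^((m−M)/5 + 1) = 10^1.836 = 68.549 pc.
p = 1/d = 1/68.549 = 0.014588 arcsec = 14.588 mas.

14.6 mas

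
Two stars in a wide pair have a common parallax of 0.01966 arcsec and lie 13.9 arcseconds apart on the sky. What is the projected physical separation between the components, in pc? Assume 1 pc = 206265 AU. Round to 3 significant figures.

d = 1/p = 1/0.01966″ = 50.865 pc.
At distance d (pc), an angle of θ arcsec spans θ·d AU: s = 13.9 × 50.865 = 707.02 AU.
= 707.02 / 206265 = 0.0034277 pc.

0.00343 pc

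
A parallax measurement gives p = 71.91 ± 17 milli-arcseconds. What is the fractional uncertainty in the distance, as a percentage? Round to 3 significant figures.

For d = 1/p, |σ_d/d| = |σ_p/p|.
σ_p/p = 17 / 71.91 = 0.23641 = 23.641%.

23.6%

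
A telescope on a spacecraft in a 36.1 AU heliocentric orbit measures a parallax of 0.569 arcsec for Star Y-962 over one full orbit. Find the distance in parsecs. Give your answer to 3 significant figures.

With baseline B (in AU) and parallax p (in arcsec), d = B/p parsecs.
d = 36.1 / 0.569 = 63.445 pc.

63.4 pc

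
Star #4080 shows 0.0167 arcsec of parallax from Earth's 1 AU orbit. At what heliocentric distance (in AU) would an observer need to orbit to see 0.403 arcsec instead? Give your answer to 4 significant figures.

Parallax scales linearly with baseline: p ∝ B, so B = p_target / p_Earth × 1 AU.
B = 0.403 / 0.0167 = 24.132 AU.

24.13 AU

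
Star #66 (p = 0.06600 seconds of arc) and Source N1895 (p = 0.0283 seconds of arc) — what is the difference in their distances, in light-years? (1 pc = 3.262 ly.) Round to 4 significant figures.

65.84 ly

d_A = 1/0.06600″ = 15.152 pc; d_B = 1/0.02830″ = 35.336 pc.
|d_B − d_A| = |35.336 − 15.152| = 20.184 pc = 20.184 × 3.262 ly = 65.84 ly.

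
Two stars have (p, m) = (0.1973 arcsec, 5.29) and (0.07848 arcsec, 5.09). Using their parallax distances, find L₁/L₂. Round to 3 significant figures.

d₁ = 1/p₁ = 1/0.1973″ = 5.0684 pc; d₂ = 1/p₂ = 1/0.07848″ = 12.742 pc.
M₁ = m₁ − 5 log₁₀ d₁ + 5 = 5.29 − 3.5244 + 5 = 6.7656.
M₂ = 5.09 − 5.5262 + 5 = 4.5638.
L₁/L₂ = 10^(0.4(M₂ − M₁)) = 10^(0.4 × (-2.2018)) = 10^(-0.88072) = 0.13161.

L₁/L₂ = 0.132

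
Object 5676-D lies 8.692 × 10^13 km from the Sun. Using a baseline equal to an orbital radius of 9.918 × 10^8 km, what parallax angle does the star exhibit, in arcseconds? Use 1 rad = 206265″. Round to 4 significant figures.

2.354 arcsec

θ ≈ B/d = (9.918 × 10^8) / (8.692 × 10^13) = 1.1410 × 10^-5 rad.
In arcseconds: 1.1410 × 10^-5 × 206265 = 2.3535″.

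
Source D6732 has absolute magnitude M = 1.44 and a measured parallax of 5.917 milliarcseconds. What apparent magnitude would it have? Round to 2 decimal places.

d = 1/p = 1/0.005917″ = 169 pc.
m − M = 5 log₁₀ d − 5 = 5 log₁₀(169) − 5 = 11.1394 − 5 = 6.1394.
m = M + (m − M) = 1.44 + 6.1394 = 7.58.

m = 7.58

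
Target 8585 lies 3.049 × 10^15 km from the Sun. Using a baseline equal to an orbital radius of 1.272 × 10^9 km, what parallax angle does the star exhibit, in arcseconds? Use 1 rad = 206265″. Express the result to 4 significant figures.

0.08605 arcsec

θ ≈ B/d = (1.272 × 10^9) / (3.049 × 10^15) = 4.1719 × 10^-7 rad.
In arcseconds: 4.1719 × 10^-7 × 206265 = 0.086052″.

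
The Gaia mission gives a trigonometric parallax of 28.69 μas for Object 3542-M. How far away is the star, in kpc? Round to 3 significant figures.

34.9 kpc

p = 28.69 μas = 0.00002869 arcsec.
d = 1/p = 1/0.00002869 = 34855 pc.
= 34.855 kpc.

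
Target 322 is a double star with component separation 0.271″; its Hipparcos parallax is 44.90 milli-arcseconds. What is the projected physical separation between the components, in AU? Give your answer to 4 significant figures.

d = 1/p = 1/0.04490″ = 22.272 pc.
At distance d (pc), an angle of θ arcsec spans θ·d AU: s = 0.271 × 22.272 = 6.0357 AU.

6.036 AU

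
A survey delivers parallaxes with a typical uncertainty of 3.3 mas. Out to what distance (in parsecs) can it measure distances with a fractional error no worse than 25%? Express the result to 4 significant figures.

σ_d/d = σ_p/p, so the condition is σ_p/p ≤ 0.25, i.e. p ≥ σ_p/0.25.
p_min = 3.3/0.25 = 13.2 mas = 0.0132 arcsec.
d_max = 1/p_min = 1/0.0132 = 75.758 pc.

75.76 pc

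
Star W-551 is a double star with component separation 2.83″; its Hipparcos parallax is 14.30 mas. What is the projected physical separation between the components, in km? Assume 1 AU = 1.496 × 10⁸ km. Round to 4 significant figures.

d = 1/p = 1/0.01430″ = 69.93 pc.
At distance d (pc), an angle of θ arcsec spans θ·d AU: s = 2.83 × 69.93 = 197.9 AU.
= 197.9 × 1.496 × 10⁸ km = 2.9606 × 10^10 km.

2.961 × 10^10 km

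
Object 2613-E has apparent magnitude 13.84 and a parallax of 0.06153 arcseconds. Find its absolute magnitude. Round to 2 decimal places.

d = 1/p = 1/0.06153″ = 16.252 pc.
m − M = 5 log₁₀(16.252) − 5 = 6.0545 − 5 = 1.0545.
M = m − (m − M) = 13.84 − 1.0545 = 12.79.

M = 12.79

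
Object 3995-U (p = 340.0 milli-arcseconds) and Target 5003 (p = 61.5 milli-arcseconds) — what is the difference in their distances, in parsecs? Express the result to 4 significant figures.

d_A = 1/0.3400″ = 2.9412 pc; d_B = 1/0.06150″ = 16.26 pc.
|d_B − d_A| = |16.26 − 2.9412| = 13.319 pc.

13.32 pc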